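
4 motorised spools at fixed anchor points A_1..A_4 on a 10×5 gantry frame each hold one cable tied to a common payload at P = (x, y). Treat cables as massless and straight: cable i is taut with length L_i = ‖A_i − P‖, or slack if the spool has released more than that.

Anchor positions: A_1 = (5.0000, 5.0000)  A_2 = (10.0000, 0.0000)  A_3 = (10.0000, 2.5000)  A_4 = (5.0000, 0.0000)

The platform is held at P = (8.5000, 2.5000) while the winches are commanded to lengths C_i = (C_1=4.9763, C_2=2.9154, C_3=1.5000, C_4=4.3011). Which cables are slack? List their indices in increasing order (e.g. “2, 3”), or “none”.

1

cable 1: √((-3.5000)²+(2.5000)²)=4.3012, C_1=4.9763: slack
cable 2: √((1.5000)²+(-2.5000)²)=2.9155, C_2=2.9154: taut
cable 3: √((1.5000)²+(0.0000)²)=1.5000, C_3=1.5000: taut
cable 4: √((-3.5000)²+(-2.5000)²)=4.3012, C_4=4.3011: taut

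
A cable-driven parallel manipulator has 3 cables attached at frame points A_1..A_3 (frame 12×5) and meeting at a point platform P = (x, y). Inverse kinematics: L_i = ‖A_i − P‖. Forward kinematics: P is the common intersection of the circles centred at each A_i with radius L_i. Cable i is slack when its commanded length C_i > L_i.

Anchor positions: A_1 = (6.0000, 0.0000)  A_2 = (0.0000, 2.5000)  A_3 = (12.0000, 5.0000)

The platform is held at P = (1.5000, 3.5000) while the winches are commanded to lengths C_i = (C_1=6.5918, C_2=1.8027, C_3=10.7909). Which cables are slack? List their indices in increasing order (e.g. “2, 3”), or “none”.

1, 3

i=1: geometric 5.7009 vs commanded 6.5918 ⇒ slack
i=2: geometric 1.8028 vs commanded 1.8027 ⇒ taut
i=3: geometric 10.6066 vs commanded 10.7909 ⇒ slack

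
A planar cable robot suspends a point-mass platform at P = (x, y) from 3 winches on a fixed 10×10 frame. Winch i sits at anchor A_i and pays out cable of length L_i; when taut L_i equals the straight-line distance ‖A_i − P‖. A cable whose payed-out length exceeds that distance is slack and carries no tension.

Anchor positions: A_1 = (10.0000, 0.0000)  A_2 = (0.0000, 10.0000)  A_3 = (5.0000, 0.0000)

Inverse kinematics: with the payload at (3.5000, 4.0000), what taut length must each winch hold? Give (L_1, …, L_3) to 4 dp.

cable 1: Δx=6.5000, Δy=-4.0000; L_1 = √(Δx²+Δy²) = 7.6322
cable 2: Δx=-3.5000, Δy=6.0000; L_2 = √(Δx²+Δy²) = 6.9462
cable 3: Δx=1.5000, Δy=-4.0000; L_3 = √(Δx²+Δy²) = 4.2720

(7.6322, 6.9462, 4.2720)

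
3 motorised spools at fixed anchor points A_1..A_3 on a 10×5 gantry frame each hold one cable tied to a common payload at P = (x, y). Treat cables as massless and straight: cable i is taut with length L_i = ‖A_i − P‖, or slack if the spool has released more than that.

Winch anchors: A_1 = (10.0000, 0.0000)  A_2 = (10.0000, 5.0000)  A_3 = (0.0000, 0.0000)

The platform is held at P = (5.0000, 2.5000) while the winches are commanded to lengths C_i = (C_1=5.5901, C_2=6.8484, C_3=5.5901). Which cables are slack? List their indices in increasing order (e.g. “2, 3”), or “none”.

cable 1: √((5.0000)²+(-2.5000)²)=5.5902, C_1=5.5901: taut
cable 2: √((5.0000)²+(2.5000)²)=5.5902, C_2=6.8484: slack
cable 3: √((-5.0000)²+(-2.5000)²)=5.5902, C_3=5.5901: taut

2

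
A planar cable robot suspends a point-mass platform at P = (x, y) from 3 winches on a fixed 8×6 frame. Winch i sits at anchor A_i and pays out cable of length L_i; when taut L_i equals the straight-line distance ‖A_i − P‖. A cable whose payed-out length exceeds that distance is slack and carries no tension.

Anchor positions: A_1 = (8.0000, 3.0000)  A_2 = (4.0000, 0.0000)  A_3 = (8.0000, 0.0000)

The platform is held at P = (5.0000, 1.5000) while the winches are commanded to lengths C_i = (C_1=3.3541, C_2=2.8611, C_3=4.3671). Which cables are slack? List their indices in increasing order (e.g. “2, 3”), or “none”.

cable 1: L_1 = ‖A_1−P‖ = 3.3541;  C_1 = 3.3541 → taut
cable 2: L_2 = ‖A_2−P‖ = 1.8028;  C_2 = 2.8611 → slack
cable 3: L_3 = ‖A_3−P‖ = 3.3541;  C_3 = 4.3671 → slack

2, 3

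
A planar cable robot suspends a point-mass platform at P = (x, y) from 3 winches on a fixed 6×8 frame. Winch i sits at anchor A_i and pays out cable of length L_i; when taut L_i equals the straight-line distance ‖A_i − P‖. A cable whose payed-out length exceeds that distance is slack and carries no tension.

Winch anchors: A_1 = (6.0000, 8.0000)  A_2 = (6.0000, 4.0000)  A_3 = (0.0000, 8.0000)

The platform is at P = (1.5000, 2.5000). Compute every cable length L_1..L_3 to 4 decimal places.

L_1 = √((6.0000−1.5000)² + (8.0000−2.5000)²) = 7.1063
L_2 = √((6.0000−1.5000)² + (4.0000−2.5000)²) = 4.7434
L_3 = √((0.0000−1.5000)² + (8.0000−2.5000)²) = 5.7009

(7.1063, 4.7434, 5.7009)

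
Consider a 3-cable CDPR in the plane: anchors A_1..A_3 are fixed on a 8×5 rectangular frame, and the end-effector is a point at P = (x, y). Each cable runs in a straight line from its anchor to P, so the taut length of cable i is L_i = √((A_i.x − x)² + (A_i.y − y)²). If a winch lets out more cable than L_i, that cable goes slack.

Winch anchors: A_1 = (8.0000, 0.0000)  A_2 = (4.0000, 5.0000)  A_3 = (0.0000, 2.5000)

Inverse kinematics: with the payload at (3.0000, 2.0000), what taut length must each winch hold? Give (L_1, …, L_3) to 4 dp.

(5.3852, 3.1623, 3.0414)

cable 1: Δx=5.0000, Δy=-2.0000; L_1 = √(Δx²+Δy²) = 5.3852
cable 2: Δx=1.0000, Δy=3.0000; L_2 = √(Δx²+Δy²) = 3.1623
cable 3: Δx=-3.0000, Δy=0.5000; L_3 = √(Δx²+Δy²) = 3.0414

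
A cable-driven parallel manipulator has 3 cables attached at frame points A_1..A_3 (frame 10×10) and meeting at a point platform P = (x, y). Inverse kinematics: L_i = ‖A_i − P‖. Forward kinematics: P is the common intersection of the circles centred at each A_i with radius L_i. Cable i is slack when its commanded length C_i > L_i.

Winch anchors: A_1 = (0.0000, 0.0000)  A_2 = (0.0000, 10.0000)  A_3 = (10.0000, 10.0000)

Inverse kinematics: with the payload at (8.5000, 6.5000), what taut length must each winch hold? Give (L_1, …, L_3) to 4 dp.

(10.7005, 9.1924, 3.8079)

L_1 = √((0.0000−8.5000)² + (0.0000−6.5000)²) = 10.7005
L_2 = √((0.0000−8.5000)² + (10.0000−6.5000)²) = 9.1924
L_3 = √((10.0000−8.5000)² + (10.0000−6.5000)²) = 3.8079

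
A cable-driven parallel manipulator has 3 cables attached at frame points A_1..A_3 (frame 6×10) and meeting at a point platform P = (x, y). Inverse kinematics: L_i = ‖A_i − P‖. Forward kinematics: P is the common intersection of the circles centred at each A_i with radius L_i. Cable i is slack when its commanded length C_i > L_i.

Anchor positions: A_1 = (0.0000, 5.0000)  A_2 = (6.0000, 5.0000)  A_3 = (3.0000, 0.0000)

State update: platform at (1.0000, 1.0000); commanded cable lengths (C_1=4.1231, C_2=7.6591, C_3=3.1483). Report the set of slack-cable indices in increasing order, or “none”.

2, 3

cable 1: √((-1.0000)²+(4.0000)²)=4.1231, C_1=4.1231: taut
cable 2: √((5.0000)²+(4.0000)²)=6.4031, C_2=7.6591: slack
cable 3: √((2.0000)²+(-1.0000)²)=2.2361, C_3=3.1483: slack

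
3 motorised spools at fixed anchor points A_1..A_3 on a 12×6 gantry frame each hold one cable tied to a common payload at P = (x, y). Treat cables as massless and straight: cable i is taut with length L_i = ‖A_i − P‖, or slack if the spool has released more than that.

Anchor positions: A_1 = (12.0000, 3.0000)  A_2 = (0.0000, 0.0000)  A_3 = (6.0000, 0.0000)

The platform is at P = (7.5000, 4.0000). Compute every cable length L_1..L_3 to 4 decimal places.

L_1: Δ = A_1−P = (4.5000, -1.0000) → ‖Δ‖ = √21.2500 = 4.6098
L_2: Δ = A_2−P = (-7.5000, -4.0000) → ‖Δ‖ = √72.2500 = 8.5000
L_3: Δ = A_3−P = (-1.5000, -4.0000) → ‖Δ‖ = √18.2500 = 4.2720

(4.6098, 8.5000, 4.2720)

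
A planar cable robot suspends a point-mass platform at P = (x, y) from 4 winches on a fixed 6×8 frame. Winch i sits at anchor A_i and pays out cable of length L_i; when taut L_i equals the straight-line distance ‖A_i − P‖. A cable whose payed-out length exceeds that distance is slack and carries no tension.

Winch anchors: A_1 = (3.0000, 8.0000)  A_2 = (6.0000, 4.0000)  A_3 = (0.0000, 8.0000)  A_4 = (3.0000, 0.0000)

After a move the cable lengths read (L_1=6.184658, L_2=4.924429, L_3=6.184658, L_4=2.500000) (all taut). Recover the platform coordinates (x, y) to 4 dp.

expand ‖A_i−P‖²=L_i² and subtract eq 1 (c_i ≔ ‖A_i‖²−L_i²)
c_1 = 9.0000+64.0000−38.2500 = 34.7500
eq1−eq2 → [-6.0000  8.0000]·P = 7.0000
eq1−eq3 → [6.0000  0.0000]·P = 9.0000
eq1−eq4 → [0.0000  16.0000]·P = 32.0000
2×2 solve → P = (1.5000, 2.0000)
check cable 4: ‖A_4−P‖² = 6.2500 ≈ L_4² = 6.2500 ✓

(1.5000, 2.0000)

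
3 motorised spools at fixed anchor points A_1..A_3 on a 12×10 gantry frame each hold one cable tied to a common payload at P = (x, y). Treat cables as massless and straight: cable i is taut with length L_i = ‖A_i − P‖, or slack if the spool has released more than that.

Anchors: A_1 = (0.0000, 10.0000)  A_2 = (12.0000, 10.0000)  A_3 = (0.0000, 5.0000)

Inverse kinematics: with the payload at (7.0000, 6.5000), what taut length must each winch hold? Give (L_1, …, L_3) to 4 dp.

(7.8262, 6.1033, 7.1589)

L_1: Δ = A_1−P = (-7.0000, 3.5000) → ‖Δ‖ = √61.2500 = 7.8262
L_2: Δ = A_2−P = (5.0000, 3.5000) → ‖Δ‖ = √37.2500 = 6.1033
L_3: Δ = A_3−P = (-7.0000, -1.5000) → ‖Δ‖ = √51.2500 = 7.1589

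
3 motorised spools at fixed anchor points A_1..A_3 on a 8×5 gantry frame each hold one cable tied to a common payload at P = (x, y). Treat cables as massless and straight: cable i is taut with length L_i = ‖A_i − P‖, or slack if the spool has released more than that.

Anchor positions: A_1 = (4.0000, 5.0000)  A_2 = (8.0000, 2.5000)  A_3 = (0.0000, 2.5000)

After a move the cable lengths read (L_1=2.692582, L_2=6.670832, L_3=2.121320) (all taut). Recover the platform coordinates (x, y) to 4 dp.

(1.5000, 4.0000)

expand ‖A_i−P‖²=L_i² and subtract eq 1 (k_i ≔ ‖A_i‖²−L_i²)
k_1 = 16.0000+25.0000−7.2500 = 33.7500
eq1−eq2 → [-8.0000  5.0000]·P = 8.0000
eq1−eq3 → [8.0000  5.0000]·P = 32.0000
2×2 solve → P = (1.5000, 4.0000)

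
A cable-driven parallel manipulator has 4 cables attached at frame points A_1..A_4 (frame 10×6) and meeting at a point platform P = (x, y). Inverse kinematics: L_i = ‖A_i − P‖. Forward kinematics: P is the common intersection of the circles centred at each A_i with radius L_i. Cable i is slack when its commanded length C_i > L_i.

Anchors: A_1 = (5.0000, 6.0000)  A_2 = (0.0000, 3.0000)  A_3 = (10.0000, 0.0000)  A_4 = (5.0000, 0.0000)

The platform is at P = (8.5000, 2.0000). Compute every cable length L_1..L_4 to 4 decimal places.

L_1: Δ = A_1−P = (-3.5000, 4.0000) → ‖Δ‖ = √28.2500 = 5.3151
L_2: Δ = A_2−P = (-8.5000, 1.0000) → ‖Δ‖ = √73.2500 = 8.5586
L_3: Δ = A_3−P = (1.5000, -2.0000) → ‖Δ‖ = √6.2500 = 2.5000
L_4: Δ = A_4−P = (-3.5000, -2.0000) → ‖Δ‖ = √16.2500 = 4.0311

(5.3151, 8.5586, 2.5000, 4.0311)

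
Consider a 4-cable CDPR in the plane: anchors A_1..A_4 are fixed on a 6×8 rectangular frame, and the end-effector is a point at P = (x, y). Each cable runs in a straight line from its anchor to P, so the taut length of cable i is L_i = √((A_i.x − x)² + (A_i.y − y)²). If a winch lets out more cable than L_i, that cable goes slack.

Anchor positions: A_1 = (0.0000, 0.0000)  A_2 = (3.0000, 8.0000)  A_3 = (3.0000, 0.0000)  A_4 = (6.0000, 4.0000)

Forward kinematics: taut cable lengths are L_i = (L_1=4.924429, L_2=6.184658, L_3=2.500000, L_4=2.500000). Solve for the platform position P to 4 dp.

(4.5000, 2.0000)

circle eqns → linear via eq_j − eq_1; set q_j = A_j·A_j − L_j²
q_1 = 0.0000+0.0000−24.2500 = -24.2500
-6.0000·x − 16.0000·y = q_1−q_2 = -59.0000
-6.0000·x + 0.0000·y = q_1−q_3 = -27.0000
-12.0000·x − 8.0000·y = q_1−q_4 = -70.0000
solve first two rows → x=4.5000, y=2.0000
check cable 4: ‖A_4−P‖² = 6.2500 ≈ L_4² = 6.2500 ✓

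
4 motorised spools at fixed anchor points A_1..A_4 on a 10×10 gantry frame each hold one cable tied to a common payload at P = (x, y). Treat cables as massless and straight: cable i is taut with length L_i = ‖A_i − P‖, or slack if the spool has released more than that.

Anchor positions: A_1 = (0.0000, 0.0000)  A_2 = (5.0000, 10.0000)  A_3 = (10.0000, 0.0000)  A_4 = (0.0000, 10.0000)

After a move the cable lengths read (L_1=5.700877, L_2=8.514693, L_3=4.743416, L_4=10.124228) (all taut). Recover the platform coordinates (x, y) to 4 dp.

expand ‖A_i−P‖²=L_i² and subtract eq 1 (q_i ≔ ‖A_i‖²−L_i²)
q_1 = 0.0000+0.0000−32.5000 = -32.5000
eq1−eq2 → [-10.0000  -20.0000]·P = -85.0000
eq1−eq3 → [-20.0000  0.0000]·P = -110.0000
eq1−eq4 → [0.0000  -20.0000]·P = -30.0000
2×2 solve → P = (5.5000, 1.5000)
check cable 4: ‖A_4−P‖² = 102.5000 ≈ L_4² = 102.5000 ✓

(5.5000, 1.5000)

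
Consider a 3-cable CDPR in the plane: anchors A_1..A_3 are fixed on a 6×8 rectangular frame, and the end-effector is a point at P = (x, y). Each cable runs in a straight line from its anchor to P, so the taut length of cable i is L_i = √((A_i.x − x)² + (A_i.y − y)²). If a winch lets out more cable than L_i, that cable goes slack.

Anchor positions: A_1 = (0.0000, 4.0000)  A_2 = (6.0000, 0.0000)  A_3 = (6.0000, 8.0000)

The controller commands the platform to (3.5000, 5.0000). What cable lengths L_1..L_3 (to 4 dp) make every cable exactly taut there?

cable 1: Δx=-3.5000, Δy=-1.0000; L_1 = √(Δx²+Δy²) = 3.6401
cable 2: Δx=2.5000, Δy=-5.0000; L_2 = √(Δx²+Δy²) = 5.5902
cable 3: Δx=2.5000, Δy=3.0000; L_3 = √(Δx²+Δy²) = 3.9051

(3.6401, 5.5902, 3.9051)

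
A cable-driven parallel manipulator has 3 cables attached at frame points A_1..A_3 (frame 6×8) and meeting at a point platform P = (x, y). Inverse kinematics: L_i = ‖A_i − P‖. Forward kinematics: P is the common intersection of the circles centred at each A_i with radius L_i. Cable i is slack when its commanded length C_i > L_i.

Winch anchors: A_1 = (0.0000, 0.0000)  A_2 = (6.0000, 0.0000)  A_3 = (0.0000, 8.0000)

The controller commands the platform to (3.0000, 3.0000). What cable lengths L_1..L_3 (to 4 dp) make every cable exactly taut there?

L_1: Δ = A_1−P = (-3.0000, -3.0000) → ‖Δ‖ = √18.0000 = 4.2426
L_2: Δ = A_2−P = (3.0000, -3.0000) → ‖Δ‖ = √18.0000 = 4.2426
L_3: Δ = A_3−P = (-3.0000, 5.0000) → ‖Δ‖ = √34.0000 = 5.8310

(4.2426, 4.2426, 5.8310)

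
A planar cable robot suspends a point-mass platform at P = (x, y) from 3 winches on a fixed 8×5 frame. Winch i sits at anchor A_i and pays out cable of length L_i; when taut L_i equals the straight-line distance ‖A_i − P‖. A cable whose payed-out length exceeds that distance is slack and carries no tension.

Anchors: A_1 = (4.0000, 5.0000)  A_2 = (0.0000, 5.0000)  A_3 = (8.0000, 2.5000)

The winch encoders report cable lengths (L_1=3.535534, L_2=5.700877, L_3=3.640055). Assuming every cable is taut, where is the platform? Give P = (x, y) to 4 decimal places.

(4.5000, 1.5000)

expand ‖A_i−P‖²=L_i² and subtract eq 1 (c_i ≔ ‖A_i‖²−L_i²)
c_1 = 16.0000+25.0000−12.5000 = 28.5000
eq1−eq2 → [8.0000  0.0000]·P = 36.0000
eq1−eq3 → [-8.0000  5.0000]·P = -28.5000
2×2 solve → P = (4.5000, 1.5000)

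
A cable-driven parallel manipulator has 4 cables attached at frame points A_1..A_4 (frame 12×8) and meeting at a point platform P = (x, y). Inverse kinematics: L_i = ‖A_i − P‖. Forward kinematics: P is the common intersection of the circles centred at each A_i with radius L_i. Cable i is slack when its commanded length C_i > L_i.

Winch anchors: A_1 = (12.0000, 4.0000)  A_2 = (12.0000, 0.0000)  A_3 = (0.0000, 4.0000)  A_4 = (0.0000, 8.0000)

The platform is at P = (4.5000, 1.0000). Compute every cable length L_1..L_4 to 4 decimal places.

(8.0777, 7.5664, 5.4083, 8.3217)

L_1: Δ = A_1−P = (7.5000, 3.0000) → ‖Δ‖ = √65.2500 = 8.0777
L_2: Δ = A_2−P = (7.5000, -1.0000) → ‖Δ‖ = √57.2500 = 7.5664
L_3: Δ = A_3−P = (-4.5000, 3.0000) → ‖Δ‖ = √29.2500 = 5.4083
L_4: Δ = A_4−P = (-4.5000, 7.0000) → ‖Δ‖ = √69.2500 = 8.3217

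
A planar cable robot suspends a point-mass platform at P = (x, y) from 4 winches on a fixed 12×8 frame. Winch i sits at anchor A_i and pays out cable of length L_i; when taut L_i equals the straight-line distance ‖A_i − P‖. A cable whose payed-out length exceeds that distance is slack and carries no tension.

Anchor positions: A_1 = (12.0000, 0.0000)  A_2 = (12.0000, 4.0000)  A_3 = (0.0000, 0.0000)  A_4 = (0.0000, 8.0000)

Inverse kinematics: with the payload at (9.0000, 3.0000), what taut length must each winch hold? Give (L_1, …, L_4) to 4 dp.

L_1: Δ = A_1−P = (3.0000, -3.0000) → ‖Δ‖ = √18.0000 = 4.2426
L_2: Δ = A_2−P = (3.0000, 1.0000) → ‖Δ‖ = √10.0000 = 3.1623
L_3: Δ = A_3−P = (-9.0000, -3.0000) → ‖Δ‖ = √90.0000 = 9.4868
L_4: Δ = A_4−P = (-9.0000, 5.0000) → ‖Δ‖ = √106.0000 = 10.2956

(4.2426, 3.1623, 9.4868, 10.2956)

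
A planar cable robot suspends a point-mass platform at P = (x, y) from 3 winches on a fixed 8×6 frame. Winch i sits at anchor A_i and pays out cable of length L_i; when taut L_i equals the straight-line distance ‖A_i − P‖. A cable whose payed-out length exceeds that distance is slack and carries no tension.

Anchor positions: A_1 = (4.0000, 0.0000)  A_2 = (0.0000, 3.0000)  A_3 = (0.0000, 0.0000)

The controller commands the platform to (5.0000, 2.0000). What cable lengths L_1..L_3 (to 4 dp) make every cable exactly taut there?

cable 1: Δx=-1.0000, Δy=-2.0000; L_1 = √(Δx²+Δy²) = 2.2361
cable 2: Δx=-5.0000, Δy=1.0000; L_2 = √(Δx²+Δy²) = 5.0990
cable 3: Δx=-5.0000, Δy=-2.0000; L_3 = √(Δx²+Δy²) = 5.3852

(2.2361, 5.0990, 5.3852)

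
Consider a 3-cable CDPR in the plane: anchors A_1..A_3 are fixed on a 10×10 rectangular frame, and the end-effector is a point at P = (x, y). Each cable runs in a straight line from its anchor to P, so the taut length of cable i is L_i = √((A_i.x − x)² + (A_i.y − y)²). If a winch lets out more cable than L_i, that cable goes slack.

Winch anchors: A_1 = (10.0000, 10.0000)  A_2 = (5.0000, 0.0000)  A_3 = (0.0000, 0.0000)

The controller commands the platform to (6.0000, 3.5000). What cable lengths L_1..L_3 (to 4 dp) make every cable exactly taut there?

L_1 = √((10.0000−6.0000)² + (10.0000−3.5000)²) = 7.6322
L_2 = √((5.0000−6.0000)² + (0.0000−3.5000)²) = 3.6401
L_3 = √((0.0000−6.0000)² + (0.0000−3.5000)²) = 6.9462

(7.6322, 3.6401, 6.9462)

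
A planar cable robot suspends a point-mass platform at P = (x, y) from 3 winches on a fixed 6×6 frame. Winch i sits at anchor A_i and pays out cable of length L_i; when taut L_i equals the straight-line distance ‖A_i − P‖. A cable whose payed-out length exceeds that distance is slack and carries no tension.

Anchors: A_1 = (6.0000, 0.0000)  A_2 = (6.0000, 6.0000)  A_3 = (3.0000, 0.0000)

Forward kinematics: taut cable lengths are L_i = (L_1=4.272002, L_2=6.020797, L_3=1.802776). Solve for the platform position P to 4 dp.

each cable: (A_i−P)·(A_i−P) = L_i²; let k_i = ‖A_i‖²−L_i²
k_1 = 36.0000+0.0000−18.2500 = 17.7500
row 1: 0.0000x − 12.0000y = -18.0000  (k_2=35.7500)
row 2: 6.0000x + 0.0000y = 12.0000  (k_3=5.7500)
Cramer on rows 1–2 → x = 2.0000, y = 1.5000

(2.0000, 1.5000)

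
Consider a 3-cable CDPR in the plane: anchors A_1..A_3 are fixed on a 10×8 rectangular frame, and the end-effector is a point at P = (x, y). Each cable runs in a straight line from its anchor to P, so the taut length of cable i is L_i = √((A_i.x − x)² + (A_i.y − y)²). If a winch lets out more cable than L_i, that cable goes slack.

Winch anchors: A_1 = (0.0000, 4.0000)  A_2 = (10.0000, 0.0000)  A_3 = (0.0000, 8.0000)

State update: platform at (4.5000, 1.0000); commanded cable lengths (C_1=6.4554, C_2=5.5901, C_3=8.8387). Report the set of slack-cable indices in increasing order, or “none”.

cable 1: √((-4.5000)²+(3.0000)²)=5.4083, C_1=6.4554: slack
cable 2: √((5.5000)²+(-1.0000)²)=5.5902, C_2=5.5901: taut
cable 3: √((-4.5000)²+(7.0000)²)=8.3217, C_3=8.8387: slack

1, 3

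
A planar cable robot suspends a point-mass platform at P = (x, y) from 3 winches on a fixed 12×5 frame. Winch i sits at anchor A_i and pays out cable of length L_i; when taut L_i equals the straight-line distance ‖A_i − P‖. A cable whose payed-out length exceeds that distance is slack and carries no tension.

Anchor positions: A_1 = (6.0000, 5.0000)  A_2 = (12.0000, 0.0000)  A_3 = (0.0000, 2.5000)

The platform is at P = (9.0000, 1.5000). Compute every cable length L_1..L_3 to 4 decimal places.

(4.6098, 3.3541, 9.0554)

L_1 = √((6.0000−9.0000)² + (5.0000−1.5000)²) = 4.6098
L_2 = √((12.0000−9.0000)² + (0.0000−1.5000)²) = 3.3541
L_3 = √((0.0000−9.0000)² + (2.5000−1.5000)²) = 9.0554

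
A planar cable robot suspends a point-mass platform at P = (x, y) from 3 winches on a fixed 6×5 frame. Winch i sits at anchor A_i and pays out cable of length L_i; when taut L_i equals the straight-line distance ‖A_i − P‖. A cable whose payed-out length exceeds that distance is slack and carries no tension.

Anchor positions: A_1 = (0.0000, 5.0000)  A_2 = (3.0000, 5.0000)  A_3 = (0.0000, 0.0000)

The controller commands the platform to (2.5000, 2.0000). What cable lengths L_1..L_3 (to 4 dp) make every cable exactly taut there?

(3.9051, 3.0414, 3.2016)

L_1: Δ = A_1−P = (-2.5000, 3.0000) → ‖Δ‖ = √15.2500 = 3.9051
L_2: Δ = A_2−P = (0.5000, 3.0000) → ‖Δ‖ = √9.2500 = 3.0414
L_3: Δ = A_3−P = (-2.5000, -2.0000) → ‖Δ‖ = √10.2500 = 3.2016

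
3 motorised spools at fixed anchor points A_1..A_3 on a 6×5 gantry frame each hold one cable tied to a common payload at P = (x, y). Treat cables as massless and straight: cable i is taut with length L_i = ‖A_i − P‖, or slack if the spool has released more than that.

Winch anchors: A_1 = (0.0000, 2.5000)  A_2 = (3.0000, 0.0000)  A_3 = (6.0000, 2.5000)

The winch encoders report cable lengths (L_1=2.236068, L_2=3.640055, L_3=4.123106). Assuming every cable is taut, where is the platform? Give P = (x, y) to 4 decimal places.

(2.0000, 3.5000)

each cable: (A_i−P)·(A_i−P) = L_i²; let c_i = ‖A_i‖²−L_i²
c_1 = 0.0000+6.2500−5.0000 = 1.2500
row 1: -6.0000x + 5.0000y = 5.5000  (c_2=-4.2500)
row 2: -12.0000x + 0.0000y = -24.0000  (c_3=25.2500)
Cramer on rows 1–2 → x = 2.0000, y = 3.5000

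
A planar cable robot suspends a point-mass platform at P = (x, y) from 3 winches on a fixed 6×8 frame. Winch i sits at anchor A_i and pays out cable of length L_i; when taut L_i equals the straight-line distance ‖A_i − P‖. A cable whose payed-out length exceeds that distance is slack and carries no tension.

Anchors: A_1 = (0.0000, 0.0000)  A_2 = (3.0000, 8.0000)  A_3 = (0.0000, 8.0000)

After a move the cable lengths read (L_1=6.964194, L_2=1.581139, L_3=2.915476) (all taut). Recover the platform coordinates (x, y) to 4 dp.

(2.5000, 6.5000)

each cable: (A_i−P)·(A_i−P) = L_i²; let q_i = ‖A_i‖²−L_i²
q_1 = 0.0000+0.0000−48.5000 = -48.5000
row 1: -6.0000x − 16.0000y = -119.0000  (q_2=70.5000)
row 2: 0.0000x − 16.0000y = -104.0000  (q_3=55.5000)
Cramer on rows 1–2 → x = 2.5000, y = 6.5000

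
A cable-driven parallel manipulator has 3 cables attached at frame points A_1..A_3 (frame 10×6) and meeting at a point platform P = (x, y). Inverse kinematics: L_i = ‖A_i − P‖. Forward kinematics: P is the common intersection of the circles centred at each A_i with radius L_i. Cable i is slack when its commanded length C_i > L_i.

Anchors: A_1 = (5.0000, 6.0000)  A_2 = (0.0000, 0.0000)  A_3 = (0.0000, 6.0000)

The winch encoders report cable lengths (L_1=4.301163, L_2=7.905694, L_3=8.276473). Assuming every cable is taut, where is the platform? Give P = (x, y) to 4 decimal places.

(7.5000, 2.5000)

expand ‖A_i−P‖²=L_i² and subtract eq 1 (k_i ≔ ‖A_i‖²−L_i²)
k_1 = 25.0000+36.0000−18.5000 = 42.5000
eq1−eq2 → [10.0000  12.0000]·P = 105.0000
eq1−eq3 → [10.0000  0.0000]·P = 75.0000
2×2 solve → P = (7.5000, 2.5000)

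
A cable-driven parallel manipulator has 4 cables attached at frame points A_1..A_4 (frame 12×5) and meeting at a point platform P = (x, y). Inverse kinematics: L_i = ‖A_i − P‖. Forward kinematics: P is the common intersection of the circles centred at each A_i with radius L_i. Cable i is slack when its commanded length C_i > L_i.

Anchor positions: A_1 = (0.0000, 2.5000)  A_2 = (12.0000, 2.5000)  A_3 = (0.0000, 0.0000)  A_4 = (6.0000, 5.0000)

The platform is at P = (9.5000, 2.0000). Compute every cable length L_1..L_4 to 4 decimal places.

(9.5131, 2.5495, 9.7082, 4.6098)

L_1: Δ = A_1−P = (-9.5000, 0.5000) → ‖Δ‖ = √90.5000 = 9.5131
L_2: Δ = A_2−P = (2.5000, 0.5000) → ‖Δ‖ = √6.5000 = 2.5495
L_3: Δ = A_3−P = (-9.5000, -2.0000) → ‖Δ‖ = √94.2500 = 9.7082
L_4: Δ = A_4−P = (-3.5000, 3.0000) → ‖Δ‖ = √21.2500 = 4.6098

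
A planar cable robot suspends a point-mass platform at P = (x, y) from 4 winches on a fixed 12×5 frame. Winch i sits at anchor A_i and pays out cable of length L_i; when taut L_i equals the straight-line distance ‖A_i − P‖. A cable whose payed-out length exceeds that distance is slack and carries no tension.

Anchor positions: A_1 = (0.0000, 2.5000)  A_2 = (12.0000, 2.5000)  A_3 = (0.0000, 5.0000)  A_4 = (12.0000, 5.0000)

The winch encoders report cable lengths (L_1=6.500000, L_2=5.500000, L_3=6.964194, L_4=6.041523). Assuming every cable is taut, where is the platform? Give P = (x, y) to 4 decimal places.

each cable: (A_i−P)·(A_i−P) = L_i²; let c_i = ‖A_i‖²−L_i²
c_1 = 0.0000+6.2500−42.2500 = -36.0000
row 1: -24.0000x + 0.0000y = -156.0000  (c_2=120.0000)
row 2: 0.0000x − 5.0000y = -12.5000  (c_3=-23.5000)
row 3: -24.0000x − 5.0000y = -168.5000  (c_4=132.5000)
Cramer on rows 1–2 → x = 6.5000, y = 2.5000
check cable 4: ‖A_4−P‖² = 36.5000 ≈ L_4² = 36.5000 ✓

(6.5000, 2.5000)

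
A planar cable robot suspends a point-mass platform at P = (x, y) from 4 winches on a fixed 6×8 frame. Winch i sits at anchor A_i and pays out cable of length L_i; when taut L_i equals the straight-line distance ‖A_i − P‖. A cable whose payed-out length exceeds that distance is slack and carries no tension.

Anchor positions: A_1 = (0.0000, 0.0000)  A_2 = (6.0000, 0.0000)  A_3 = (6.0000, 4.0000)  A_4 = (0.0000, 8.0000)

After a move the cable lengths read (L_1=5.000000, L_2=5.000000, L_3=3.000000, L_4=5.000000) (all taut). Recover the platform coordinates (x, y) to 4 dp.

(3.0000, 4.0000)

circle eqns → linear via eq_j − eq_1; set k_j = A_j·A_j − L_j²
k_1 = 0.0000+0.0000−25.0000 = -25.0000
-12.0000·x + 0.0000·y = k_1−k_2 = -36.0000
-12.0000·x − 8.0000·y = k_1−k_3 = -68.0000
0.0000·x − 16.0000·y = k_1−k_4 = -64.0000
solve first two rows → x=3.0000, y=4.0000
check cable 4: ‖A_4−P‖² = 25.0000 ≈ L_4² = 25.0000 ✓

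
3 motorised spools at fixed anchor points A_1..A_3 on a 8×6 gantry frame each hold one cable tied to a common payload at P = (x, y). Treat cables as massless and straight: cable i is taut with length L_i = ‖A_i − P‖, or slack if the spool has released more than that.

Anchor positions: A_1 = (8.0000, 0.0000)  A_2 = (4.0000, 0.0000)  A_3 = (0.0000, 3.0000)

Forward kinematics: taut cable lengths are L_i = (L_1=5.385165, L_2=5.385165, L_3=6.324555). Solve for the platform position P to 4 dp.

expand ‖A_i−P‖²=L_i² and subtract eq 1 (k_i ≔ ‖A_i‖²−L_i²)
k_1 = 64.0000+0.0000−29.0000 = 35.0000
eq1−eq2 → [8.0000  0.0000]·P = 48.0000
eq1−eq3 → [16.0000  -6.0000]·P = 66.0000
2×2 solve → P = (6.0000, 5.0000)

(6.0000, 5.0000)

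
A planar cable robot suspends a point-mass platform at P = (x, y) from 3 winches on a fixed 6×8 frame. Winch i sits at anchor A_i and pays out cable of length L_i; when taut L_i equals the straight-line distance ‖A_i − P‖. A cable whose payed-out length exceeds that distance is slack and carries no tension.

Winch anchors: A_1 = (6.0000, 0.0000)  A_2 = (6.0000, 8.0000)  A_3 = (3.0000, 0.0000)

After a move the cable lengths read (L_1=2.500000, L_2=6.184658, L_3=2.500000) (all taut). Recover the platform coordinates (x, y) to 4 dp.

(4.5000, 2.0000)

circle eqns → linear via eq_j − eq_1; set c_j = A_j·A_j − L_j²
c_1 = 36.0000+0.0000−6.2500 = 29.7500
0.0000·x − 16.0000·y = c_1−c_2 = -32.0000
6.0000·x + 0.0000·y = c_1−c_3 = 27.0000
solve first two rows → x=4.5000, y=2.0000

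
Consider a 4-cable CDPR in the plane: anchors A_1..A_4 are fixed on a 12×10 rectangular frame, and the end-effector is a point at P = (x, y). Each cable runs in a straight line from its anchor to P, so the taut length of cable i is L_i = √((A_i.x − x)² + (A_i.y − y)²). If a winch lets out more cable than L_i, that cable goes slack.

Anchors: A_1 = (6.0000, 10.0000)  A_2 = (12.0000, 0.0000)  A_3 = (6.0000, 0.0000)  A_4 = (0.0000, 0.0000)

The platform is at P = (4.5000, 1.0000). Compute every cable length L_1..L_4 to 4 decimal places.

(9.1241, 7.5664, 1.8028, 4.6098)

L_1: Δ = A_1−P = (1.5000, 9.0000) → ‖Δ‖ = √83.2500 = 9.1241
L_2: Δ = A_2−P = (7.5000, -1.0000) → ‖Δ‖ = √57.2500 = 7.5664
L_3: Δ = A_3−P = (1.5000, -1.0000) → ‖Δ‖ = √3.2500 = 1.8028
L_4: Δ = A_4−P = (-4.5000, -1.0000) → ‖Δ‖ = √21.2500 = 4.6098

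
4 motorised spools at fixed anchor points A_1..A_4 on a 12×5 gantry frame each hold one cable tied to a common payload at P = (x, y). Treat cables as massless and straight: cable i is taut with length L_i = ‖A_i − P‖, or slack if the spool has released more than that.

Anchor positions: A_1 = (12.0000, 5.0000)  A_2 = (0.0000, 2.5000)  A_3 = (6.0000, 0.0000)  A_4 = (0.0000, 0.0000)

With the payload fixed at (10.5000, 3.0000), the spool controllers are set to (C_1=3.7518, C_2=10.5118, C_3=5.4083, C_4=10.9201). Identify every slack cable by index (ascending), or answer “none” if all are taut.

1

i=1: geometric 2.5000 vs commanded 3.7518 ⇒ slack
i=2: geometric 10.5119 vs commanded 10.5118 ⇒ taut
i=3: geometric 5.4083 vs commanded 5.4083 ⇒ taut
i=4: geometric 10.9202 vs commanded 10.9201 ⇒ taut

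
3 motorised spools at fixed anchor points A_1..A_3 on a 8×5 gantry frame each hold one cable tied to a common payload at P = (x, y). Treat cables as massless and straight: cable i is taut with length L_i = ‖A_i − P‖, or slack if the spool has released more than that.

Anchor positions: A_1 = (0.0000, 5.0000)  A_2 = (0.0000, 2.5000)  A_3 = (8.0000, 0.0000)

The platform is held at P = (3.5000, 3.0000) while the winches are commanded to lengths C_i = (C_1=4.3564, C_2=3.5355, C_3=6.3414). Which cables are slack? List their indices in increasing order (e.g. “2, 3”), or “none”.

cable 1: √((-3.5000)²+(2.0000)²)=4.0311, C_1=4.3564: slack
cable 2: √((-3.5000)²+(-0.5000)²)=3.5355, C_2=3.5355: taut
cable 3: √((4.5000)²+(-3.0000)²)=5.4083, C_3=6.3414: slack

1, 3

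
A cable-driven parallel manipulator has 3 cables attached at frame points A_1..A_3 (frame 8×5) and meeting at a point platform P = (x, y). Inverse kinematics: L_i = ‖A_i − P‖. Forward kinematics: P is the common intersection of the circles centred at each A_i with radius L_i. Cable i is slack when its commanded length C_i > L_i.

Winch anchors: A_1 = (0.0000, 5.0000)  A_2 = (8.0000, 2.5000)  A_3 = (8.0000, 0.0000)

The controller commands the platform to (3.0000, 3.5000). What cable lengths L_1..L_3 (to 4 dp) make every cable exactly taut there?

(3.3541, 5.0990, 6.1033)

cable 1: Δx=-3.0000, Δy=1.5000; L_1 = √(Δx²+Δy²) = 3.3541
cable 2: Δx=5.0000, Δy=-1.0000; L_2 = √(Δx²+Δy²) = 5.0990
cable 3: Δx=5.0000, Δy=-3.5000; L_3 = √(Δx²+Δy²) = 6.1033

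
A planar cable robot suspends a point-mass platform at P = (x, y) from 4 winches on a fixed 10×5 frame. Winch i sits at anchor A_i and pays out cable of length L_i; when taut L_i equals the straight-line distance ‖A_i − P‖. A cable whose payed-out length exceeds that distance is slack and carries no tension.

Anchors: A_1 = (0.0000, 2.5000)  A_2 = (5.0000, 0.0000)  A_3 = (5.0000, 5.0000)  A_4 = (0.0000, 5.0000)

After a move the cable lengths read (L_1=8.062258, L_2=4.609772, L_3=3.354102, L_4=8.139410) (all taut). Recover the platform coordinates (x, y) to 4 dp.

circle eqns → linear via eq_j − eq_1; set k_j = A_j·A_j − L_j²
k_1 = 0.0000+6.2500−65.0000 = -58.7500
-10.0000·x + 5.0000·y = k_1−k_2 = -62.5000
-10.0000·x − 5.0000·y = k_1−k_3 = -97.5000
0.0000·x − 5.0000·y = k_1−k_4 = -17.5000
solve first two rows → x=8.0000, y=3.5000
check cable 4: ‖A_4−P‖² = 66.2500 ≈ L_4² = 66.2500 ✓

(8.0000, 3.5000)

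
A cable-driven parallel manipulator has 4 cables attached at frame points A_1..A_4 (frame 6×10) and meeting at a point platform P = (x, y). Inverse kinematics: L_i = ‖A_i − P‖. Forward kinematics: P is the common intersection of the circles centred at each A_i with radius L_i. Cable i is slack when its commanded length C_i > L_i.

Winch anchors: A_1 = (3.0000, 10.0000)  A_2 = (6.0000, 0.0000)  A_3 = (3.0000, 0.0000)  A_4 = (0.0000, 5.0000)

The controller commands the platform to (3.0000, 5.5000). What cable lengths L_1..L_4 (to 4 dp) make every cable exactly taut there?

L_1 = √((3.0000−3.0000)² + (10.0000−5.5000)²) = 4.5000
L_2 = √((6.0000−3.0000)² + (0.0000−5.5000)²) = 6.2650
L_3 = √((3.0000−3.0000)² + (0.0000−5.5000)²) = 5.5000
L_4 = √((0.0000−3.0000)² + (5.0000−5.5000)²) = 3.0414

(4.5000, 6.2650, 5.5000, 3.0414)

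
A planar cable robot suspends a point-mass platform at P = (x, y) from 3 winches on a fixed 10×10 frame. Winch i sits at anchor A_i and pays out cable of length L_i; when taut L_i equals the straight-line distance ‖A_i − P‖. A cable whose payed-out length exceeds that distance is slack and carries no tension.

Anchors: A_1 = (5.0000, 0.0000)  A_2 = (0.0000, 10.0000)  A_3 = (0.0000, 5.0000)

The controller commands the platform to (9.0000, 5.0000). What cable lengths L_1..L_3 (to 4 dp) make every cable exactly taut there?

(6.4031, 10.2956, 9.0000)

cable 1: Δx=-4.0000, Δy=-5.0000; L_1 = √(Δx²+Δy²) = 6.4031
cable 2: Δx=-9.0000, Δy=5.0000; L_2 = √(Δx²+Δy²) = 10.2956
cable 3: Δx=-9.0000, Δy=0.0000; L_3 = √(Δx²+Δy²) = 9.0000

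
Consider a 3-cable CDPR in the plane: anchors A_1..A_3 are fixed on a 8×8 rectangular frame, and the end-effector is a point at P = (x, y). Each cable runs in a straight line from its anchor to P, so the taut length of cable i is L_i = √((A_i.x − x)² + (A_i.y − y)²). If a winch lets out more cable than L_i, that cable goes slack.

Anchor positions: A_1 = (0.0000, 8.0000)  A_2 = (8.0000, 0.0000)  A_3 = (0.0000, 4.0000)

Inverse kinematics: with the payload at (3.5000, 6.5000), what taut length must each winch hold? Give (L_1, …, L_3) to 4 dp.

(3.8079, 7.9057, 4.3012)

L_1: Δ = A_1−P = (-3.5000, 1.5000) → ‖Δ‖ = √14.5000 = 3.8079
L_2: Δ = A_2−P = (4.5000, -6.5000) → ‖Δ‖ = √62.5000 = 7.9057
L_3: Δ = A_3−P = (-3.5000, -2.5000) → ‖Δ‖ = √18.5000 = 4.3012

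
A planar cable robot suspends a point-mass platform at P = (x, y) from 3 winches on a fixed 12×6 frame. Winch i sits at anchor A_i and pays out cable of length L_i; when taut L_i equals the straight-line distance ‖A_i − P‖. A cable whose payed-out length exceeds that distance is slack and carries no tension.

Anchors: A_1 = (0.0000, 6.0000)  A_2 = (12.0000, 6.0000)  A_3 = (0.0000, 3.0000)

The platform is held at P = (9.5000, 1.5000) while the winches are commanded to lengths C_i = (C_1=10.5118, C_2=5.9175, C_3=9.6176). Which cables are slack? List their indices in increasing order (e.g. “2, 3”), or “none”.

i=1: geometric 10.5119 vs commanded 10.5118 ⇒ taut
i=2: geometric 5.1478 vs commanded 5.9175 ⇒ slack
i=3: geometric 9.6177 vs commanded 9.6176 ⇒ taut

2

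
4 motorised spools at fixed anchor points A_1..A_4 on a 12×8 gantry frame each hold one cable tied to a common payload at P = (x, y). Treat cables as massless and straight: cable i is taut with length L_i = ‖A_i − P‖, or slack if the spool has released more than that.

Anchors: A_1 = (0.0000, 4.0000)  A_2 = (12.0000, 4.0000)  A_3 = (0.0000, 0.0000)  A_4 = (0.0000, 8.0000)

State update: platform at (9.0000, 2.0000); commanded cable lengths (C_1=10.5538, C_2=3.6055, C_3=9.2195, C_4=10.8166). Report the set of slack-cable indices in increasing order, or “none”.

1

cable 1: √((-9.0000)²+(2.0000)²)=9.2195, C_1=10.5538: slack
cable 2: √((3.0000)²+(2.0000)²)=3.6056, C_2=3.6055: taut
cable 3: √((-9.0000)²+(-2.0000)²)=9.2195, C_3=9.2195: taut
cable 4: √((-9.0000)²+(6.0000)²)=10.8167, C_4=10.8166: taut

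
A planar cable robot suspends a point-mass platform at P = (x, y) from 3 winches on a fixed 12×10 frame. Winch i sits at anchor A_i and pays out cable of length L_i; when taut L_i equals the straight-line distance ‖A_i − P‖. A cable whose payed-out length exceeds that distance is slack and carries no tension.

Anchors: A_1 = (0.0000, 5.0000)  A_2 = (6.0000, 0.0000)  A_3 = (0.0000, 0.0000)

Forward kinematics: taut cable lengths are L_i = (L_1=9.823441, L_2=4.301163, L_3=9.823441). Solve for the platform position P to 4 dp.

expand ‖A_i−P‖²=L_i² and subtract eq 1 (c_i ≔ ‖A_i‖²−L_i²)
c_1 = 0.0000+25.0000−96.5000 = -71.5000
eq1−eq2 → [-12.0000  10.0000]·P = -89.0000
eq1−eq3 → [0.0000  10.0000]·P = 25.0000
2×2 solve → P = (9.5000, 2.5000)

(9.5000, 2.5000)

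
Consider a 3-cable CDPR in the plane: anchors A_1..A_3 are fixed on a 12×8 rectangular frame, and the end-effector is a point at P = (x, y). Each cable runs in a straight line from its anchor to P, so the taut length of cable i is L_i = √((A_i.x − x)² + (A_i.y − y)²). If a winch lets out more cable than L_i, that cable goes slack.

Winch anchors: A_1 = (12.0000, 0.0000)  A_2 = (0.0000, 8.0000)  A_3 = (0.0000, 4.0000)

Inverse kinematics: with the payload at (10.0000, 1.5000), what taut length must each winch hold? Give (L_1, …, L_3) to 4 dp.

(2.5000, 11.9269, 10.3078)

L_1: Δ = A_1−P = (2.0000, -1.5000) → ‖Δ‖ = √6.2500 = 2.5000
L_2: Δ = A_2−P = (-10.0000, 6.5000) → ‖Δ‖ = √142.2500 = 11.9269
L_3: Δ = A_3−P = (-10.0000, 2.5000) → ‖Δ‖ = √106.2500 = 10.3078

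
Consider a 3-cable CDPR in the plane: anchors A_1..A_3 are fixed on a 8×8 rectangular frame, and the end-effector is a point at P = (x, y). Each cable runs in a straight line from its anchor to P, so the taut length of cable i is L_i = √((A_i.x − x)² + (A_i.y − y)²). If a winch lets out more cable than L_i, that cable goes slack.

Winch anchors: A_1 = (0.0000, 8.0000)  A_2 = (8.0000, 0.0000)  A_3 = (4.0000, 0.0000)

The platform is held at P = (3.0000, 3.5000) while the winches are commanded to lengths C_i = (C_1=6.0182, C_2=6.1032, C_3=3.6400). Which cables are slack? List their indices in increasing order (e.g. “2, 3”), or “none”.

cable 1: L_1 = ‖A_1−P‖ = 5.4083;  C_1 = 6.0182 → slack
cable 2: L_2 = ‖A_2−P‖ = 6.1033;  C_2 = 6.1032 → taut
cable 3: L_3 = ‖A_3−P‖ = 3.6401;  C_3 = 3.6400 → taut

1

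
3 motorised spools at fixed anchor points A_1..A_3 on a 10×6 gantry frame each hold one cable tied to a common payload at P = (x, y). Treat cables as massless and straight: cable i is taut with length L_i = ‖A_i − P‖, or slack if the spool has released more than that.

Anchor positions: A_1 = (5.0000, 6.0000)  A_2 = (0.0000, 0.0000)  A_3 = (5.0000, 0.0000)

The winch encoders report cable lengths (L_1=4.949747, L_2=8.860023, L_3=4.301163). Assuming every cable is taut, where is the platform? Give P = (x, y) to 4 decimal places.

each cable: (A_i−P)·(A_i−P) = L_i²; let k_i = ‖A_i‖²−L_i²
k_1 = 25.0000+36.0000−24.5000 = 36.5000
row 1: 10.0000x + 12.0000y = 115.0000  (k_2=-78.5000)
row 2: 0.0000x + 12.0000y = 30.0000  (k_3=6.5000)
Cramer on rows 1–2 → x = 8.5000, y = 2.5000

(8.5000, 2.5000)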